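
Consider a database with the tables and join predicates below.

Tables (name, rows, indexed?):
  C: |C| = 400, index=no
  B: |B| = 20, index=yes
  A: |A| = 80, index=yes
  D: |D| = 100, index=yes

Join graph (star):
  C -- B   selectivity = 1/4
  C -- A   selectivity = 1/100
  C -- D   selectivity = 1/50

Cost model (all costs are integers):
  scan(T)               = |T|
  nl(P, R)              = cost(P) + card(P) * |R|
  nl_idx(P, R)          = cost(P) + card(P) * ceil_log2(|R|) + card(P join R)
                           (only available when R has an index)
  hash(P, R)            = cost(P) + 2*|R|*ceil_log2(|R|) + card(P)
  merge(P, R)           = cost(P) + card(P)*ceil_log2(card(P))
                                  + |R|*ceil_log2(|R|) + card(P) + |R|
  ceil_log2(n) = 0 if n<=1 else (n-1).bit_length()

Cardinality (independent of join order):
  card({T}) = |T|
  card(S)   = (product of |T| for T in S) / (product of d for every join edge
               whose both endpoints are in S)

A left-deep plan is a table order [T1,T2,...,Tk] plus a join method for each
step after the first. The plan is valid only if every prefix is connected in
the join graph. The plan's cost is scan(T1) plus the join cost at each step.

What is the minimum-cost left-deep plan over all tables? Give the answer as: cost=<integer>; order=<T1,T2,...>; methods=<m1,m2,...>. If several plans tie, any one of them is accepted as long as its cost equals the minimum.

cost=4480; order=C,A,D,B; methods=hash,hash,hash

Selinger DP (subsets sized 1..n):
  {C}: scan cost=400, card=400
  {B}: scan cost=20, card=20
  {A}: scan cost=80, card=80
  {D}: scan cost=100, card=100
  {BC}: card=2000; try (B,hash)→1000, (C,merge)→4140, (B,nl_idx)→4400, (B,merge)→4520, (C,hash)→7240, (C,nl)→8020 …(+1); best=1000 via (B,hash)
  {AC}: card=320; try (A,hash)→1920, (A,nl_idx)→3520, (C,merge)→4720, (A,merge)→5040, (C,hash)→7360, (C,nl)→32080 …(+1); best=1920 via (A,hash)
  {CD}: card=800; try (D,hash)→2200, (D,nl_idx)→4000, (C,merge)→4900, (D,merge)→5200, (C,hash)→7400, (C,nl)→40100 …(+1); best=2200 via (D,hash)
  {ABC}: card=1600; try (B,hash)→2440, (A,hash)→4120, (B,nl_idx)→5120, (B,merge)→5240, (B,nl)→8320, (A,nl_idx)→16600 …(+2); best=2440 via (B,hash)
  {BCD}: card=4000; try (B,hash)→3200, (D,hash)→4400, (B,nl_idx)→10200, (B,merge)→11120, (B,nl)→18200, (D,nl_idx)→19000 …(+2); best=3200 via (B,hash)
  {ACD}: card=640; try (D,hash)→3640, (A,hash)→4120, (D,nl_idx)→4800, (D,merge)→5920, (A,nl_idx)→8440, (A,merge)→11640 …(+2); best=3640 via (D,hash)
  {ABCD}: card=3200; try (B,hash)→4480, (D,hash)→5440, (A,hash)→8320, (B,nl_idx)→10040, (B,merge)→10800, (B,nl)→16440 …(+6); best=4480 via (B,hash)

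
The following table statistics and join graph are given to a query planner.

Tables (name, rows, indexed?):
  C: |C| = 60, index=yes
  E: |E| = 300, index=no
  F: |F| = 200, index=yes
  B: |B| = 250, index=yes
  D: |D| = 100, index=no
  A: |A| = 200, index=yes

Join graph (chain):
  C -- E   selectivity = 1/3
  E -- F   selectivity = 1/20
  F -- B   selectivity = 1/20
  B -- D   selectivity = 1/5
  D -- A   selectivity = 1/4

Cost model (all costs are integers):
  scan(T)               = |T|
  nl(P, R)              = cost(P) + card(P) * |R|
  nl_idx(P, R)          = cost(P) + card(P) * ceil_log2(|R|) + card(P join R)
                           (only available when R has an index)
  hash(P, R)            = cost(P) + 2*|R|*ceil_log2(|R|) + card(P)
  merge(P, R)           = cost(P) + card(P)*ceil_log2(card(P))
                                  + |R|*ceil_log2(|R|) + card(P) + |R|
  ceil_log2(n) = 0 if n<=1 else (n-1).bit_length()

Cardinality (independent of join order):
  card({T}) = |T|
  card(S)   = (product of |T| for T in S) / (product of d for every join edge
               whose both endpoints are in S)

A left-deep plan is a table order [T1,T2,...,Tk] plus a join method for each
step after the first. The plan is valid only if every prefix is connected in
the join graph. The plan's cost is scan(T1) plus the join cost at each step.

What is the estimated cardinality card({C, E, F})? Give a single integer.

Tables in S: C(60), E(300), F(200)
Edges inside S: C-E(d=3), E-F(d=20)
numerator = 60 * 300 * 200 = 3600000
denominator = 3 * 20 = 60
card(S) = 3600000 / 60 = 60000

60000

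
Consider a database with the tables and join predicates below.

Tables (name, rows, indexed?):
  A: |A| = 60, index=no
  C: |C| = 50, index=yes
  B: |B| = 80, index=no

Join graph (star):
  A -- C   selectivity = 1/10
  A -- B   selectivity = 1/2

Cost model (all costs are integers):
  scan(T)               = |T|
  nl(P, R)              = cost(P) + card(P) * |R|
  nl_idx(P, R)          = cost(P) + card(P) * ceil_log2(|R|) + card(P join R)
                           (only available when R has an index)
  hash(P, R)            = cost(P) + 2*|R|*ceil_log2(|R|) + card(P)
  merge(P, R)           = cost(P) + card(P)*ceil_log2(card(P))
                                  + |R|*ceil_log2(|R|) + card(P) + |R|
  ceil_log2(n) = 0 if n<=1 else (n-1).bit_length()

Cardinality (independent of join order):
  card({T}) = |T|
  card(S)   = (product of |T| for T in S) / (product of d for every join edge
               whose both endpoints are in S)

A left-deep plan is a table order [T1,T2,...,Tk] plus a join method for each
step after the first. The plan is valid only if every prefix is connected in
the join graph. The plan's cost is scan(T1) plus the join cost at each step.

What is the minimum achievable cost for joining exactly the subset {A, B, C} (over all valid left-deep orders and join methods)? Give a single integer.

Selinger DP over subsets of {A,B,C}:
  {A}: scan cost=60, card=60
  {C}: scan cost=50, card=50
  {B}: scan cost=80, card=80
  {AC}: card=300; try (C,hash)→720, (C,nl_idx)→720, (A,hash)→820, (A,merge)→820, (C,merge)→830, (A,nl)→3050 …(+1); best=720 via (C,hash)
  {AB}: card=2400; try (A,hash)→880, (B,merge)→1120, (A,merge)→1140, (B,hash)→1240, (B,nl)→4860, (A,nl)→4880; best=880 via (A,hash)
  {ABC}: card=12000; try (B,hash)→2140, (C,hash)→3880, (B,merge)→4360, (B,nl)→24720, (C,nl_idx)→27280, (C,merge)→32430 …(+1); best=2140 via (B,hash)

2140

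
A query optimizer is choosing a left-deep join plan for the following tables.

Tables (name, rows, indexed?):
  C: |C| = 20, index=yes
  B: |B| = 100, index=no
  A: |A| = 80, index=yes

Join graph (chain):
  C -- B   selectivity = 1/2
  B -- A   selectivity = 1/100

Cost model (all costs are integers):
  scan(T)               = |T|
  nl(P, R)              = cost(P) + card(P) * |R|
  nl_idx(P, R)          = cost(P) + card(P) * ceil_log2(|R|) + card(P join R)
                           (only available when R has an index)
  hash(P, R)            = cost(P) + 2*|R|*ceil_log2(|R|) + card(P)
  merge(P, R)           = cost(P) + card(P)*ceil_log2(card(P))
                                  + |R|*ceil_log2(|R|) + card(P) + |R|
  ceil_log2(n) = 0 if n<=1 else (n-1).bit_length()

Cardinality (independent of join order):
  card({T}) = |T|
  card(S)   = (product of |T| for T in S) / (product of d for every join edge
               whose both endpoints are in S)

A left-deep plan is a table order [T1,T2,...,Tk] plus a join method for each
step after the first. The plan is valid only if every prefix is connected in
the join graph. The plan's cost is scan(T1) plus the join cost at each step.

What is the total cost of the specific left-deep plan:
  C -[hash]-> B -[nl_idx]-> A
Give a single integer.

9240

step 1: scan C: cost=20, card=20
step 2: join B via hash
    card(P join B) = 20*100/(2) = 1000
    cost = 20 + 2*100*7 + 20 = 1440
step 3: join A via nl_idx
    card(P join A) = 1000*80/(100) = 800
    cost = 1440 + 1000*7 + 800 = 9240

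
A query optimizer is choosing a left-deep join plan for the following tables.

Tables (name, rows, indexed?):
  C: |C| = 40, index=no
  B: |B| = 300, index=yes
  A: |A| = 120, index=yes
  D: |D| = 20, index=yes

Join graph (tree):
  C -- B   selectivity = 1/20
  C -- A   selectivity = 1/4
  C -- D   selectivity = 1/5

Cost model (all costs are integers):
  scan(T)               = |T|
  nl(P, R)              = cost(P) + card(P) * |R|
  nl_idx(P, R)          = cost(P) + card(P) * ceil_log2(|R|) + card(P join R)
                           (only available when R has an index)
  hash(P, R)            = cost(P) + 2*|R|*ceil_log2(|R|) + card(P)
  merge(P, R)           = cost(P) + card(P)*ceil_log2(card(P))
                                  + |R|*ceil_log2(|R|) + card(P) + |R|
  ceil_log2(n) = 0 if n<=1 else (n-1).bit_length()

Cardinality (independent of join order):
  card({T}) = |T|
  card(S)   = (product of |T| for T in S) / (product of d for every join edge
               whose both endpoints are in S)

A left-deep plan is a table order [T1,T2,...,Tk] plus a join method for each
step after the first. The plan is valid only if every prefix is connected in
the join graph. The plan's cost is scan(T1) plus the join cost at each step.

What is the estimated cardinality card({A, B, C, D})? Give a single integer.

Tables in S: A(120), B(300), C(40), D(20)
Edges inside S: C-B(d=20), C-A(d=4), C-D(d=5)
numerator = 120 * 300 * 40 * 20 = 28800000
denominator = 20 * 4 * 5 = 400
card(S) = 28800000 / 400 = 72000

72000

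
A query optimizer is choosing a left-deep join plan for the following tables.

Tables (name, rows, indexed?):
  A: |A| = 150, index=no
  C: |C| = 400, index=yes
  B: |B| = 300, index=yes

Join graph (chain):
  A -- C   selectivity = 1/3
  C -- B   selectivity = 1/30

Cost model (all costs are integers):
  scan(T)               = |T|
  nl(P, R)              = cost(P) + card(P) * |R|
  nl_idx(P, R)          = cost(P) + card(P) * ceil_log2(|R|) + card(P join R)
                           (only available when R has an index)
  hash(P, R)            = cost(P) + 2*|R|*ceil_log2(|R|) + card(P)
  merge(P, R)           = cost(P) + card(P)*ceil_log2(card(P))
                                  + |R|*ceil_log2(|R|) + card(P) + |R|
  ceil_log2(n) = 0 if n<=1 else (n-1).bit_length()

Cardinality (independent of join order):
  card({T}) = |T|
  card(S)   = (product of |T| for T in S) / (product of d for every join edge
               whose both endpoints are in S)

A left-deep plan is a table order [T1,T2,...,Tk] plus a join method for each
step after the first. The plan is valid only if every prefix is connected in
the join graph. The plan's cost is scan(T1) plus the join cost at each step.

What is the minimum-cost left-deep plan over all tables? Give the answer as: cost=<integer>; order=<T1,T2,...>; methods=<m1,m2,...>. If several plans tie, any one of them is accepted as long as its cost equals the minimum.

cost=12600; order=C,B,A; methods=hash,hash

Selinger DP (subsets sized 1..n):
  {A}: scan cost=150, card=150
  {C}: scan cost=400, card=400
  {B}: scan cost=300, card=300
  {AC}: card=20000; try (A,hash)→3200, (C,merge)→5500, (A,merge)→5750, (C,hash)→7500, (C,nl_idx)→21500, (C,nl)→60150 …(+1); best=3200 via (A,hash)
  {BC}: card=4000; try (B,hash)→6200, (C,nl_idx)→7000, (C,merge)→7300, (B,merge)→7400, (C,hash)→7800, (B,nl_idx)→8000 …(+2); best=6200 via (B,hash)
  {ABC}: card=200000; try (A,hash)→12600, (B,hash)→28600, (A,merge)→59550, (B,merge)→326200, (B,nl_idx)→383200, (A,nl)→606200 …(+1); best=12600 via (A,hash)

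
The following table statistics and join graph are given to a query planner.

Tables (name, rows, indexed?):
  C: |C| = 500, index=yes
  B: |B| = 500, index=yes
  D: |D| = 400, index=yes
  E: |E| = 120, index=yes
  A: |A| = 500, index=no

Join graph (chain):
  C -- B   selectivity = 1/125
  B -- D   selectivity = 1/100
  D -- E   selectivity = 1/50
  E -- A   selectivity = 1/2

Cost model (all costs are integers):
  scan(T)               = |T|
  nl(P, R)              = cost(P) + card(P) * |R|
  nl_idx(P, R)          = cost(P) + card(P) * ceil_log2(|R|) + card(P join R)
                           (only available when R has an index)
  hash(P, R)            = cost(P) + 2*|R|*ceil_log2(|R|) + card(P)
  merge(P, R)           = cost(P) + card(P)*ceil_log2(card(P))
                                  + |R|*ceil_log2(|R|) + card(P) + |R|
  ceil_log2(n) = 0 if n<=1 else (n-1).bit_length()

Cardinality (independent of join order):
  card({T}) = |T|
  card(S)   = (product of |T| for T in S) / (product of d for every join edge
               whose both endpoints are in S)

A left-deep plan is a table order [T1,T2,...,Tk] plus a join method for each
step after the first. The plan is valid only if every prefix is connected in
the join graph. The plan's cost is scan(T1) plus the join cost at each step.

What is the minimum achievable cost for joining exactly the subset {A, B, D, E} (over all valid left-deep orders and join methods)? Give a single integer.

23480

Selinger DP over subsets of {A,B,D,E}:
  {B}: scan cost=500, card=500
  {D}: scan cost=400, card=400
  {E}: scan cost=120, card=120
  {A}: scan cost=500, card=500
  {BD}: card=2000; try (B,nl_idx)→6000, (D,nl_idx)→7000, (D,hash)→8200, (B,merge)→9400, (D,merge)→9500, (B,hash)→9800 …(+2); best=6000 via (B,nl_idx)
  {DE}: card=960; try (D,nl_idx)→2160, (E,hash)→2480, (E,nl_idx)→4160, (D,merge)→5080, (E,merge)→5360, (D,hash)→7440 …(+2); best=2160 via (D,nl_idx)
  {AE}: card=30000; try (E,hash)→2680, (A,merge)→6080, (E,merge)→6460, (A,hash)→9240, (E,nl_idx)→34000, (A,nl)→60120 …(+1); best=2680 via (E,hash)
  {BDE}: card=4800; try (E,hash)→9680, (B,hash)→12120, (B,nl_idx)→15600, (B,merge)→17720, (E,nl_idx)→24800, (E,merge)→30960 …(+2); best=9680 via (E,hash)
  {ADE}: card=240000; try (A,hash)→12120, (A,merge)→17720, (D,hash)→39880, (A,nl)→482160, (D,merge)→486680, (D,nl_idx)→512680 …(+1); best=12120 via (A,hash)
  {ABDE}: card=1200000; try (A,hash)→23480, (A,merge)→81880, (B,hash)→261120, (A,nl)→2409680, (B,nl_idx)→3372120, (B,merge)→4577120 …(+1); best=23480 via (A,hash)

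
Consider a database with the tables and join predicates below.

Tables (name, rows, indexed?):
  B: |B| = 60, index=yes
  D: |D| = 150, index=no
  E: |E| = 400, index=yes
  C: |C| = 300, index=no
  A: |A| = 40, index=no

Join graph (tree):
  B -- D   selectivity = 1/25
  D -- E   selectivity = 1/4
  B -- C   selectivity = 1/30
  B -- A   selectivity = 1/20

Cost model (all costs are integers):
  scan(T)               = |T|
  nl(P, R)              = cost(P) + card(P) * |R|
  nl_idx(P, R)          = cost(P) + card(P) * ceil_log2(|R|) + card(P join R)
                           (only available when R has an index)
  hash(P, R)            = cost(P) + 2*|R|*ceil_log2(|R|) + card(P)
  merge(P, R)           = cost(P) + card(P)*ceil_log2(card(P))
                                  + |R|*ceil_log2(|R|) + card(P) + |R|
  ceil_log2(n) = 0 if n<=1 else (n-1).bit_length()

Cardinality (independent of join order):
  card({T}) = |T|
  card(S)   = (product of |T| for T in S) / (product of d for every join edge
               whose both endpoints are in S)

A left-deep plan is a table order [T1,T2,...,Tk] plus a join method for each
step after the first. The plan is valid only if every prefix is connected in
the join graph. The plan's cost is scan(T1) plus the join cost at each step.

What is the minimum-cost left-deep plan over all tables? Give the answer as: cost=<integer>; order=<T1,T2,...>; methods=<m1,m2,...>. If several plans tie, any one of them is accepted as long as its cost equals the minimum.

Selinger DP (subsets sized 1..n):
  {B}: scan cost=60, card=60
  {D}: scan cost=150, card=150
  {E}: scan cost=400, card=400
  {C}: scan cost=300, card=300
  {A}: scan cost=40, card=40
  {BD}: card=360; try (B,hash)→1020, (B,nl_idx)→1410, (D,merge)→1830, (B,merge)→1920, (D,hash)→2520, (D,nl)→9060 …(+1); best=1020 via (B,hash)
  {BC}: card=600; try (B,hash)→1320, (B,nl_idx)→2700, (C,merge)→3480, (B,merge)→3720, (C,hash)→5520, (C,nl)→18060 …(+1); best=1320 via (B,hash)
  {AB}: card=120; try (B,nl_idx)→400, (A,hash)→600, (B,merge)→740, (A,merge)→760, (B,hash)→800, (B,nl)→2440 …(+1); best=400 via (B,nl_idx)
  {DE}: card=15000; try (D,hash)→3200, (E,merge)→5500, (D,merge)→5750, (E,hash)→7500, (E,nl_idx)→16500, (E,nl)→60150 …(+1); best=3200 via (D,hash)
  {BDE}: card=36000; try (E,hash)→8580, (E,merge)→8620, (B,hash)→18920, (E,nl_idx)→40260, (B,nl_idx)→129200, (E,nl)→145020 …(+2); best=8580 via (E,hash)
  {BCD}: card=3600; try (D,hash)→4320, (C,hash)→6780, (C,merge)→7620, (D,merge)→9270, (D,nl)→91320, (C,nl)→109020; best=4320 via (D,hash)
  {ABD}: card=720; try (A,hash)→1860, (D,merge)→2710, (D,hash)→2920, (A,merge)→4900, (A,nl)→15420, (D,nl)→18400; best=1860 via (A,hash)
  {ABC}: card=1200; try (A,hash)→2400, (C,merge)→4360, (C,hash)→5920, (A,merge)→8200, (A,nl)→25320, (C,nl)→36400; best=2400 via (A,hash)
  {BCDE}: card=360000; try (E,hash)→15120, (C,hash)→49980, (E,merge)→55120, (E,nl_idx)→396720, (C,merge)→623580, (E,nl)→1444320 …(+1); best=15120 via (E,hash)
  {ABDE}: card=72000; try (E,hash)→9780, (E,merge)→13780, (A,hash)→45060, (E,nl_idx)→80340, (E,nl)→289860, (A,merge)→620860 …(+1); best=9780 via (E,hash)
  {ABCD}: card=7200; try (D,hash)→6000, (C,hash)→7980, (A,hash)→8400, (C,merge)→12780, (D,merge)→18150, (A,merge)→51400 …(+3); best=6000 via (D,hash)
  {ABCDE}: card=720000; try (E,hash)→20400, (C,hash)→87180, (E,merge)→110800, (A,hash)→375600, (E,nl_idx)→790800, (C,merge)→1308780 …(+4); best=20400 via (E,hash)

cost=20400; order=C,B,A,D,E; methods=hash,hash,hash,hash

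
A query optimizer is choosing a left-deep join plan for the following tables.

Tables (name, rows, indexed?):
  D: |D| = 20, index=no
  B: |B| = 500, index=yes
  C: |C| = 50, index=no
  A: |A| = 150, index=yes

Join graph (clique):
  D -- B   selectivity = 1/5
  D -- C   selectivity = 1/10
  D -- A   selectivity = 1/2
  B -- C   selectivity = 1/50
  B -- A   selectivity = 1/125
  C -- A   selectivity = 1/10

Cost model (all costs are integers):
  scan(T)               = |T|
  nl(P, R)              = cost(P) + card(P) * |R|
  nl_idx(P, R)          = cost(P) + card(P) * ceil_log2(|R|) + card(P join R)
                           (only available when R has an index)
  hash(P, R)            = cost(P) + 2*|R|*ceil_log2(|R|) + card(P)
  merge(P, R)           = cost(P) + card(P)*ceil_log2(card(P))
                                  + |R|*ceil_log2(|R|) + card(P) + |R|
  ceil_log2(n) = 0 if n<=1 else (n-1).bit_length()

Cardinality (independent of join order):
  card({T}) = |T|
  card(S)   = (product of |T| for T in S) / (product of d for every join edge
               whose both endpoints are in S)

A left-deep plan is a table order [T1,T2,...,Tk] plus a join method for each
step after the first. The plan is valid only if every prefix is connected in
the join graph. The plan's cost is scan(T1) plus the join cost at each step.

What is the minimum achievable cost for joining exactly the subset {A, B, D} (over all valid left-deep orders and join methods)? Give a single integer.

Selinger DP over subsets of {A,B,D}:
  {D}: scan cost=20, card=20
  {B}: scan cost=500, card=500
  {A}: scan cost=150, card=150
  {BD}: card=2000; try (D,hash)→1200, (B,nl_idx)→2200, (B,merge)→5140, (D,merge)→5620, (B,hash)→9040, (B,nl)→10020 …(+1); best=1200 via (D,hash)
  {AD}: card=1500; try (D,hash)→500, (A,merge)→1490, (D,merge)→1620, (A,nl_idx)→1680, (A,hash)→2440, (A,nl)→3020 …(+1); best=500 via (D,hash)
  {AB}: card=600; try (B,nl_idx)→2100, (A,hash)→3400, (A,nl_idx)→5100, (B,merge)→6500, (A,merge)→6850, (B,hash)→9300 …(+2); best=2100 via (B,nl_idx)
  {ABD}: card=1200; try (D,hash)→2900, (A,hash)→5600, (D,merge)→8820, (B,hash)→11000, (D,nl)→14100, (B,nl_idx)→15200 …(+5); best=2900 via (D,hash)

2900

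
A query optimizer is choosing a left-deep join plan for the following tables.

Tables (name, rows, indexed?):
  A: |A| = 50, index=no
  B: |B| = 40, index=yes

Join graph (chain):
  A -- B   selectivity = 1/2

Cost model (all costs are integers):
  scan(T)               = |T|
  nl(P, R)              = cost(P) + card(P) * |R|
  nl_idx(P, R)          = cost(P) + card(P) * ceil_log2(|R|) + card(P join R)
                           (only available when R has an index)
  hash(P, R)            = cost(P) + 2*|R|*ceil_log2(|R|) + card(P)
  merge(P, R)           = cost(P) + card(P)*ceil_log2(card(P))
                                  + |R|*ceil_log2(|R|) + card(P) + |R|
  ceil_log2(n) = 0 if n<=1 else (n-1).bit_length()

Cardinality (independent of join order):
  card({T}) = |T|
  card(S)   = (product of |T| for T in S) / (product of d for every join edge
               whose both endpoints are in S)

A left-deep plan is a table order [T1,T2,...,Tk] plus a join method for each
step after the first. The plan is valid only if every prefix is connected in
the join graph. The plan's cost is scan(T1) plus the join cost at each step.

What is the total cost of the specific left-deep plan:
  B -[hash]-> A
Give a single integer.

step 1: scan B: cost=40, card=40
step 2: join A via hash
    card(P join A) = 40*50/(2) = 1000
    cost = 40 + 2*50*6 + 40 = 680

680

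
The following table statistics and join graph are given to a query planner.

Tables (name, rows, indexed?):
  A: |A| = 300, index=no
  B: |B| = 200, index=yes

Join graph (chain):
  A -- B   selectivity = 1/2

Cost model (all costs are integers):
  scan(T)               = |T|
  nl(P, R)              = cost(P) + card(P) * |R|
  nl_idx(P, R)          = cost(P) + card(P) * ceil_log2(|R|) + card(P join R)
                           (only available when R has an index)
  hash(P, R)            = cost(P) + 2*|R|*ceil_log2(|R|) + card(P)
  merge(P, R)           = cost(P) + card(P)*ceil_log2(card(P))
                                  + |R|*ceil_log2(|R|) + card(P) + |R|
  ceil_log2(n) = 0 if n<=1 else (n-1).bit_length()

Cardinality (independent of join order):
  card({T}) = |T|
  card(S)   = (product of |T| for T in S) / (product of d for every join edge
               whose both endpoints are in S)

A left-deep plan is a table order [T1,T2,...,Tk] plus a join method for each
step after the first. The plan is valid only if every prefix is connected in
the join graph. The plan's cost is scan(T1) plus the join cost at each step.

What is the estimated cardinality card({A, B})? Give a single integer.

30000

Tables in S: A(300), B(200)
Edges inside S: A-B(d=2)
numerator = 300 * 200 = 60000
denominator = 2 = 2
card(S) = 60000 / 2 = 30000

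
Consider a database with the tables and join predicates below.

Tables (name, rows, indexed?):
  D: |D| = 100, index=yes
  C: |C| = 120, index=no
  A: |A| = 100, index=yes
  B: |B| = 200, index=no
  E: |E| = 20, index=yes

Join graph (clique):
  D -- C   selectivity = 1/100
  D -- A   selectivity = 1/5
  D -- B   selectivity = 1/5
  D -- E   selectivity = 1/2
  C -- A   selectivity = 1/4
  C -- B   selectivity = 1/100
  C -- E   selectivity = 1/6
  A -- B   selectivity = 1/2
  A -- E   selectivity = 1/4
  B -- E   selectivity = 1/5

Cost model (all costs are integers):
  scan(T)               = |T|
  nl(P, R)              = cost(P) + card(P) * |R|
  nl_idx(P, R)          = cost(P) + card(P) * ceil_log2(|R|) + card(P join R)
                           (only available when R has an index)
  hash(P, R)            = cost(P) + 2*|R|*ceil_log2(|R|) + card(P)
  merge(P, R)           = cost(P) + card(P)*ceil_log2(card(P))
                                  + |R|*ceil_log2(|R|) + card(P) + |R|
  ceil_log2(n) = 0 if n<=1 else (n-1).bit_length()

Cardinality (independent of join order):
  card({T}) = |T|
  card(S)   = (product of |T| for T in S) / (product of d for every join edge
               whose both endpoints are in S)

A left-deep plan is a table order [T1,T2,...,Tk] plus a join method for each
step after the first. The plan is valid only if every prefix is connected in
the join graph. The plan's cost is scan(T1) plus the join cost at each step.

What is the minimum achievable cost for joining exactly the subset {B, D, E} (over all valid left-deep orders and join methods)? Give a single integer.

Selinger DP over subsets of {B,D,E}:
  {D}: scan cost=100, card=100
  {B}: scan cost=200, card=200
  {E}: scan cost=20, card=20
  {BD}: card=4000; try (D,hash)→1800, (B,merge)→2700, (D,merge)→2800, (B,hash)→3400, (D,nl_idx)→5600, (B,nl)→20100 …(+1); best=1800 via (D,hash)
  {DE}: card=1000; try (E,hash)→400, (D,merge)→940, (E,merge)→1020, (D,nl_idx)→1160, (D,hash)→1440, (E,nl_idx)→1600 …(+2); best=400 via (E,hash)
  {BE}: card=800; try (E,hash)→600, (B,merge)→1940, (E,nl_idx)→2000, (E,merge)→2120, (B,hash)→3240, (B,nl)→4020 …(+1); best=600 via (E,hash)
  {BDE}: card=8000; try (D,hash)→2800, (B,hash)→4600, (E,hash)→6000, (D,merge)→10200, (B,merge)→13200, (D,nl_idx)→14200 …(+5); best=2800 via (D,hash)

2800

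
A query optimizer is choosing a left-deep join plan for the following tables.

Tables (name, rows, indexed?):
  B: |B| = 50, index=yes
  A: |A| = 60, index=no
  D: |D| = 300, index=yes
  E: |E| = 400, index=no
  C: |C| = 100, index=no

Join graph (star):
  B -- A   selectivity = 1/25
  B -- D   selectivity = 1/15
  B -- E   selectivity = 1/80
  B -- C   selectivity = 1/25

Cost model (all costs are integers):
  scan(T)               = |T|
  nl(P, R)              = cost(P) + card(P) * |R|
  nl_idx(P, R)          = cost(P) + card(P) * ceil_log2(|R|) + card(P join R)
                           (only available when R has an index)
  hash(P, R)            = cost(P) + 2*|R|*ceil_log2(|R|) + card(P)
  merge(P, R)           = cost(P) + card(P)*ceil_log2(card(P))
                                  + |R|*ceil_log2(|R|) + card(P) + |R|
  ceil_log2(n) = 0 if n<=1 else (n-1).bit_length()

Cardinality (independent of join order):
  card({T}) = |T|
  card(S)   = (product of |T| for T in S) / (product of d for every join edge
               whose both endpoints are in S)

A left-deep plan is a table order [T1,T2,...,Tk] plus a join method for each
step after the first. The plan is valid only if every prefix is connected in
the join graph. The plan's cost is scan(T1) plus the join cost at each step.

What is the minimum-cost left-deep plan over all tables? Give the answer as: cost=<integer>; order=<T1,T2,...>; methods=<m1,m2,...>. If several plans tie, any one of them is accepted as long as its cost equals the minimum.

Selinger DP (subsets sized 1..n):
  {B}: scan cost=50, card=50
  {A}: scan cost=60, card=60
  {D}: scan cost=300, card=300
  {E}: scan cost=400, card=400
  {C}: scan cost=100, card=100
  {AB}: card=120; try (B,nl_idx)→540, (B,hash)→720, (A,hash)→820, (A,merge)→820, (B,merge)→830, (A,nl)→3050 …(+1); best=540 via (B,nl_idx)
  {BD}: card=1000; try (B,hash)→1200, (D,nl_idx)→1500, (B,nl_idx)→3100, (D,merge)→3400, (B,merge)→3650, (D,hash)→5500 …(+2); best=1200 via (B,hash)
  {BE}: card=250; try (B,hash)→1400, (B,nl_idx)→3050, (E,merge)→4400, (B,merge)→4750, (E,hash)→7300, (E,nl)→20050 …(+1); best=1400 via (B,hash)
  {BC}: card=200; try (B,hash)→800, (B,nl_idx)→900, (C,merge)→1200, (B,merge)→1250, (C,hash)→1500, (C,nl)→5050 …(+1); best=800 via (B,hash)
  {ABD}: card=2400; try (A,hash)→2920, (D,nl_idx)→4020, (D,merge)→4500, (D,hash)→6060, (A,merge)→12620, (D,nl)→36540 …(+1); best=2920 via (A,hash)
  {ABE}: card=600; try (A,hash)→2370, (A,merge)→4070, (E,merge)→5500, (E,hash)→7860, (A,nl)→16400, (E,nl)→48540; best=2370 via (A,hash)
  {ABC}: card=480; try (A,hash)→1720, (C,hash)→2060, (C,merge)→2300, (A,merge)→3020, (C,nl)→12540, (A,nl)→12800; best=1720 via (A,hash)
  {BDE}: card=5000; try (D,merge)→6650, (D,hash)→7050, (D,nl_idx)→8650, (E,hash)→9400, (E,merge)→16200, (D,nl)→76400 …(+1); best=6650 via (D,merge)
  {BCD}: card=4000; try (C,hash)→3600, (D,merge)→5600, (D,hash)→6400, (D,nl_idx)→6600, (C,merge)→13000, (D,nl)→60800 …(+1); best=3600 via (C,hash)
  {BCE}: card=1000; try (C,hash)→3050, (C,merge)→4450, (E,merge)→6600, (E,hash)→8200, (C,nl)→26400, (E,nl)→80800; best=3050 via (C,hash)
  {ABDE}: card=12000; try (D,hash)→8370, (D,merge)→11970, (A,hash)→12370, (E,hash)→12520, (D,nl_idx)→19770, (E,merge)→38120 …(+4); best=8370 via (D,hash)
  {ABCD}: card=9600; try (C,hash)→6720, (D,hash)→7600, (A,hash)→8320, (D,merge)→9520, (D,nl_idx)→15640, (C,merge)→34920 …(+4); best=6720 via (C,hash)
  {ABCE}: card=2400; try (C,hash)→4370, (A,hash)→4770, (E,hash)→9400, (C,merge)→9770, (E,merge)→10520, (A,merge)→14470 …(+3); best=4370 via (C,hash)
  {BCDE}: card=20000; try (D,hash)→9450, (C,hash)→13050, (E,hash)→14800, (D,merge)→17050, (D,nl_idx)→32050, (E,merge)→59600 …(+4); best=9450 via (D,hash)
  {ABCDE}: card=48000; try (D,hash)→12170, (C,hash)→21770, (E,hash)→23520, (A,hash)→30170, (D,merge)→38570, (D,nl_idx)→73970 …(+7); best=12170 via (D,hash)

cost=12170; order=E,B,A,C,D; methods=hash,hash,hash,hash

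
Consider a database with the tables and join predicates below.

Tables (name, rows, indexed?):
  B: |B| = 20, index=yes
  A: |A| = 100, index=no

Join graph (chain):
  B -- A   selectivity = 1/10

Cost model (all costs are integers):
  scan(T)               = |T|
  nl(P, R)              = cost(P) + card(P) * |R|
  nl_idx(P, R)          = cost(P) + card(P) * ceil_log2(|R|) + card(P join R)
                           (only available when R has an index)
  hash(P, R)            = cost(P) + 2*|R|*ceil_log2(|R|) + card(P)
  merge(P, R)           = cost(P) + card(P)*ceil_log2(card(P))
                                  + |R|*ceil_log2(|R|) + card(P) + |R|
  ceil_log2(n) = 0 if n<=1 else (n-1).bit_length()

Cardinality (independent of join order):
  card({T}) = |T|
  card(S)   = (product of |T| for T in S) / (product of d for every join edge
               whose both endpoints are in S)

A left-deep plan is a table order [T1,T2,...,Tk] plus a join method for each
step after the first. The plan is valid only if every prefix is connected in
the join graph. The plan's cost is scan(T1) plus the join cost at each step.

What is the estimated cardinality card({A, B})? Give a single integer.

Tables in S: A(100), B(20)
Edges inside S: B-A(d=10)
numerator = 100 * 20 = 2000
denominator = 10 = 10
card(S) = 2000 / 10 = 200

200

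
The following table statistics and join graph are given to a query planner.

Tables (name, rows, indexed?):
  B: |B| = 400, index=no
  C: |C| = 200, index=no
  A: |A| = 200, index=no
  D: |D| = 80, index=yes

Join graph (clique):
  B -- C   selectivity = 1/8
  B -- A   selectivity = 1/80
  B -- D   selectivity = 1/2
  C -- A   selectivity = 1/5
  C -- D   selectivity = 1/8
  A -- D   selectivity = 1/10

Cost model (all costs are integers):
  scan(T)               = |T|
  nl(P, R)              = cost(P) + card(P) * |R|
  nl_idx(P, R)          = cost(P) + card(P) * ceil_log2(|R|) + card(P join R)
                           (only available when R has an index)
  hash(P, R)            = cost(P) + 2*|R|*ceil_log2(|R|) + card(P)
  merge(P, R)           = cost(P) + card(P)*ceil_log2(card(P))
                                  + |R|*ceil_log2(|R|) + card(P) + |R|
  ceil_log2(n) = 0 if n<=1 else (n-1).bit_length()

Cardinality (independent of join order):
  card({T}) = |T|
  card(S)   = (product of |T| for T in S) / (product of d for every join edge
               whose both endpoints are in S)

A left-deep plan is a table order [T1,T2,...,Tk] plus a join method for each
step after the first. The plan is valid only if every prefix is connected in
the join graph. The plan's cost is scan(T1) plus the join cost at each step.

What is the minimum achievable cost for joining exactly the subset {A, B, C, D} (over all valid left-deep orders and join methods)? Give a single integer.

13320

Selinger DP over subsets of {A,B,C,D}:
  {B}: scan cost=400, card=400
  {C}: scan cost=200, card=200
  {A}: scan cost=200, card=200
  {D}: scan cost=80, card=80
  {BC}: card=10000; try (C,hash)→4000, (B,merge)→6000, (C,merge)→6200, (B,hash)→7600, (B,nl)→80200, (C,nl)→80400; best=4000 via (C,hash)
  {AB}: card=1000; try (A,hash)→4000, (B,merge)→6000, (A,merge)→6200, (B,hash)→7600, (B,nl)→80200, (A,nl)→80400; best=4000 via (A,hash)
  {BD}: card=16000; try (D,hash)→1920, (B,merge)→4720, (D,merge)→5040, (B,hash)→7360, (D,nl_idx)→19200, (B,nl)→32080 …(+1); best=1920 via (D,hash)
  {AC}: card=8000; try (C,hash)→3600, (A,hash)→3600, (C,merge)→3800, (A,merge)→3800, (C,nl)→40200, (A,nl)→40200; best=3600 via (C,hash)
  {CD}: card=2000; try (D,hash)→1520, (C,merge)→2520, (D,merge)→2640, (C,hash)→3360, (D,nl_idx)→3600, (C,nl)→16080 …(+1); best=1520 via (D,hash)
  {AD}: card=1600; try (D,hash)→1520, (A,merge)→2520, (D,merge)→2640, (D,nl_idx)→3200, (A,hash)→3360, (A,nl)→16080 …(+1); best=1520 via (D,hash)
  {ABC}: card=5000; try (C,hash)→8200, (C,merge)→16800, (A,hash)→17200, (B,hash)→18800, (B,merge)→119600, (A,merge)→155800 …(+3); best=8200 via (C,hash)
  {BCD}: card=50000; try (B,hash)→10720, (D,hash)→15120, (C,hash)→21120, (B,merge)→29520, (D,nl_idx)→124000, (D,merge)→154640 …(+4); best=10720 via (B,hash)
  {ABD}: card=4000; try (D,hash)→6120, (B,hash)→10320, (D,nl_idx)→15000, (D,merge)→15640, (A,hash)→21120, (B,merge)→24720 …(+4); best=6120 via (D,hash)
  {ACD}: card=8000; try (C,hash)→6320, (A,hash)→6720, (D,hash)→12720, (C,merge)→22520, (A,merge)→27320, (D,nl_idx)→67600 …(+4); best=6320 via (C,hash)
  {ABCD}: card=2500; try (C,hash)→13320, (D,hash)→14320, (B,hash)→21520, (D,nl_idx)→45700, (C,merge)→59920, (A,hash)→63920 …(+7); best=13320 via (C,hash)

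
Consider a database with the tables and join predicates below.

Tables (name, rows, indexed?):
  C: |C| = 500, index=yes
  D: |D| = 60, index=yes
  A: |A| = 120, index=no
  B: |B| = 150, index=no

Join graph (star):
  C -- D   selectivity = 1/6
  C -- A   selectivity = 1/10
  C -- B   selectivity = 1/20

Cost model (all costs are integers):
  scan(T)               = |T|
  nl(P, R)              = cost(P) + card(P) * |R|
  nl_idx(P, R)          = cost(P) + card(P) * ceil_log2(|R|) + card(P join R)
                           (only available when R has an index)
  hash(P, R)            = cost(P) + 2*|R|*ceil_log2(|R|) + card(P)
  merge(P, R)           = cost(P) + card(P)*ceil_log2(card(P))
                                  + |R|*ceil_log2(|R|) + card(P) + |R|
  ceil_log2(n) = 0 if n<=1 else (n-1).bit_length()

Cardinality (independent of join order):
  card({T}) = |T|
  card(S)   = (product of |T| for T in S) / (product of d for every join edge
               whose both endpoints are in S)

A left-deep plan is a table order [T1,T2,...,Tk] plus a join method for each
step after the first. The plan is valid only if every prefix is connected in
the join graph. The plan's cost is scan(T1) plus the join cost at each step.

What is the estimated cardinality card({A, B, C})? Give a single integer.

45000

Tables in S: A(120), B(150), C(500)
Edges inside S: C-A(d=10), C-B(d=20)
numerator = 120 * 150 * 500 = 9000000
denominator = 10 * 20 = 200
card(S) = 9000000 / 200 = 45000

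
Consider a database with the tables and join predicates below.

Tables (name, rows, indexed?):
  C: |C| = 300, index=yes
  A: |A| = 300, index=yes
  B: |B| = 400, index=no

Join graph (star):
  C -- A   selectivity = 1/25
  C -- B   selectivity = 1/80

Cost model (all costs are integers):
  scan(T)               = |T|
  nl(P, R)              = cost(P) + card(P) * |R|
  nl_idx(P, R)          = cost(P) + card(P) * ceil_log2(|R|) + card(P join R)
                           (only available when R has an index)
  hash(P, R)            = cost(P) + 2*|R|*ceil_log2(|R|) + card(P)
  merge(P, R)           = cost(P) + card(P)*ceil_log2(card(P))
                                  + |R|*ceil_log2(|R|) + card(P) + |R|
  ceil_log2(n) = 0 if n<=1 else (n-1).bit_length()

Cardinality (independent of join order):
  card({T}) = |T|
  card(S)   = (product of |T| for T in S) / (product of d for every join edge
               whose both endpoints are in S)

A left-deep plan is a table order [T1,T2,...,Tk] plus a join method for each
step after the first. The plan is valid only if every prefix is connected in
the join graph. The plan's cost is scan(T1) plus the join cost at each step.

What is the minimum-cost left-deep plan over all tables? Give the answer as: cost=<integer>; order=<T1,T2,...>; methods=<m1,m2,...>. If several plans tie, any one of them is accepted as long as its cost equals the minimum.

Selinger DP (subsets sized 1..n):
  {C}: scan cost=300, card=300
  {A}: scan cost=300, card=300
  {B}: scan cost=400, card=400
  {AC}: card=3600; try (C,hash)→6000, (A,hash)→6000, (C,merge)→6300, (A,merge)→6300, (C,nl_idx)→6600, (A,nl_idx)→6600 …(+2); best=6000 via (C,hash)
  {BC}: card=1500; try (C,nl_idx)→5500, (C,hash)→6200, (B,merge)→7300, (C,merge)→7400, (B,hash)→7800, (B,nl)→120300 …(+1); best=5500 via (C,nl_idx)
  {ABC}: card=18000; try (A,hash)→12400, (B,hash)→16800, (A,merge)→26500, (A,nl_idx)→37000, (B,merge)→56800, (A,nl)→455500 …(+1); best=12400 via (A,hash)

cost=12400; order=B,C,A; methods=nl_idx,hash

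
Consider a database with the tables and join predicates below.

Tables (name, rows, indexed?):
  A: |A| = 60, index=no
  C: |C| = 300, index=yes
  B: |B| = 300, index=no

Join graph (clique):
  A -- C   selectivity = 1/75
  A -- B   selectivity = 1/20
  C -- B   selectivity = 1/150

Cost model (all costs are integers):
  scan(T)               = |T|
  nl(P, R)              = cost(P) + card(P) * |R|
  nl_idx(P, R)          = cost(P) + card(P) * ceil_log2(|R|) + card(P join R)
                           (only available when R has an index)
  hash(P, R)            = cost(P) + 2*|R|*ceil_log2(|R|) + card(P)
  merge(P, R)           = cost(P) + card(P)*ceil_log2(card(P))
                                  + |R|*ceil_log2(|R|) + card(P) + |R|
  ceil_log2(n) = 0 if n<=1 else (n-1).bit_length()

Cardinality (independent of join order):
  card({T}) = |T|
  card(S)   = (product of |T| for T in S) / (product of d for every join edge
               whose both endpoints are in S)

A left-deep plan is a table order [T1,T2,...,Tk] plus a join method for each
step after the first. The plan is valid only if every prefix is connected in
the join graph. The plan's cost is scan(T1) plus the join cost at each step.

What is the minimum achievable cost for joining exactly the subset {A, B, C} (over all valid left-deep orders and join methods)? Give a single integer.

4920

Selinger DP over subsets of {A,B,C}:
  {A}: scan cost=60, card=60
  {C}: scan cost=300, card=300
  {B}: scan cost=300, card=300
  {AC}: card=240; try (C,nl_idx)→840, (A,hash)→1320, (C,merge)→3480, (A,merge)→3720, (C,hash)→5520, (C,nl)→18060 …(+1); best=840 via (C,nl_idx)
  {AB}: card=900; try (A,hash)→1320, (B,merge)→3480, (A,merge)→3720, (B,hash)→5520, (B,nl)→18060, (A,nl)→18300; best=1320 via (A,hash)
  {BC}: card=600; try (C,nl_idx)→3600, (C,hash)→6000, (B,hash)→6000, (C,merge)→6300, (B,merge)→6300, (C,nl)→90300 …(+1); best=3600 via (C,nl_idx)
  {ABC}: card=24; try (A,hash)→4920, (B,merge)→6000, (B,hash)→6480, (C,hash)→7620, (C,nl_idx)→9444, (A,merge)→10620 …(+4); best=4920 via (A,hash)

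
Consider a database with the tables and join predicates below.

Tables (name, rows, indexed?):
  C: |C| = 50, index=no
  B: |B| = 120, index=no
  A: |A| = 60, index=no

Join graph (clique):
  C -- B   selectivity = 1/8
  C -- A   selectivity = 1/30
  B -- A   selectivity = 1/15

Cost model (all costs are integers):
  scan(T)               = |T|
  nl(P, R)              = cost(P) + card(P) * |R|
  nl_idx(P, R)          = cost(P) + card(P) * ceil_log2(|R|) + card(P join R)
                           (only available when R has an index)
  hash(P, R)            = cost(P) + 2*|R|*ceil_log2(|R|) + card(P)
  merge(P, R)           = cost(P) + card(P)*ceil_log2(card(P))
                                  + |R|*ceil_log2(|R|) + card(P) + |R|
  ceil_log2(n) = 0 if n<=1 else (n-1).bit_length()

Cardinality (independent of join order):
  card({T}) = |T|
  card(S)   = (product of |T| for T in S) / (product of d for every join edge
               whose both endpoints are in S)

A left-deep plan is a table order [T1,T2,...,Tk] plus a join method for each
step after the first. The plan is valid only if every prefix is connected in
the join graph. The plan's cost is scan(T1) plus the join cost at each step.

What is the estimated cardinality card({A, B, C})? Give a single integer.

Tables in S: A(60), B(120), C(50)
Edges inside S: C-B(d=8), C-A(d=30), B-A(d=15)
numerator = 60 * 120 * 50 = 360000
denominator = 8 * 30 * 15 = 3600
card(S) = 360000 / 3600 = 100

100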